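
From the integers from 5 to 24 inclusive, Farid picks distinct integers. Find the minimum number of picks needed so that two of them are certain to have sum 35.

Group the elements by complementary pair {x, 35−x}: {11,24}, {12,23}, {13,22}, …, giving 7 two-element pairs and 6 integers whose partner 35−x falls outside [5,24].
Treating each of those 13 groups as a pigeonhole, one can pick one integer per group — 13 integers — with no two summing to 35.
The 14th integer lands in an occupied pair, forcing a sum of 35.

14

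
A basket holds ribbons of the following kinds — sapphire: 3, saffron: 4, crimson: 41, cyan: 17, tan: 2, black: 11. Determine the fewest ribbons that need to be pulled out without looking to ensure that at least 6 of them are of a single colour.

25

An adversary could hand out at most 5 ribbons per colour (sapphire, saffron, tan run out sooner): 3 + 4 + 5 + 5 + 2 + 5 = 24 ribbons and still no colour has 6.
By pigeonhole, one more ribbon lands in a colour already at 5, so 25 draws are enough and 24 are not.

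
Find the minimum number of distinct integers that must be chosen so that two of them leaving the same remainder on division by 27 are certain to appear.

28

By pigeonhole, the 27 residue classes mod 27 are the pigeonholes.
With 27 integers one could put 1 in each residue class and have no class reach 2.
The 28th integer pushes some class to 2, so 27·1 + 1 = 28.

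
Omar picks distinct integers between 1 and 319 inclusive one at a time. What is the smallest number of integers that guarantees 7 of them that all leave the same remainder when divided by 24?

Pigeonhole: the 24 residue classes mod 24 are the pigeonholes.
With 144 integers one could put 6 in each residue class and have no class reach 7.
The 145th integer pushes some class to 7, so 24·6 + 1 = 145.

145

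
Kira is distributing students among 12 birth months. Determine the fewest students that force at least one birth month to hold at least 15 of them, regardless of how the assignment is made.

With 168 students one could put exactly 14 in each of the 12 birth months, and no birth month would reach 15.
By the pigeonhole principle, one more student must land in a birth month that already has 14, giving it 15.
So 12 × 14 + 1 = 169 students are required.

169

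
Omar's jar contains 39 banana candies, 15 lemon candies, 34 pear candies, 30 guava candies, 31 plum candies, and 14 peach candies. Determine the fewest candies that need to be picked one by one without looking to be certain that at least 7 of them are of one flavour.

37

An adversary could hand out at most 6 candies per flavour: 6 + 6 + 6 + 6 + 6 + 6 = 36 candies and still no flavour has 7.
By pigeonhole, one more candy lands in a flavour already at 6, so 37 draws are enough and 36 are not.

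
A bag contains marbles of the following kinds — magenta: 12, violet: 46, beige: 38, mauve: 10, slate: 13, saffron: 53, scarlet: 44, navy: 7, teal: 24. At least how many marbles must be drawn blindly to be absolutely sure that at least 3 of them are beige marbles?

In the worst case for collecting beige marbles, every non-beige marble comes out first.
There are 12 + 46 + 10 + 13 + 53 + 44 + 7 + 24 = 209 non-beige marbles altogether.
After those, each further marble must be beige, so 209 + 3 = 212 draws guarantee 3 beige marbles.

212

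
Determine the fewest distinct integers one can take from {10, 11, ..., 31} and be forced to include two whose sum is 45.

14

Two chosen integers sum to 45 exactly when both halves of some pair {x, 45−x} with 14 ≤ x ≤ 45−x ≤ 31 are chosen — 9 such pairs.
The remaining 4 elements (those with no distinct partner in range) can never complete a 45-sum, so the worst case takes all of them and one from each pair: 4 + 9 = 13.
The 14th integer has to be the second member of some pair, so 13 + 1 = 14.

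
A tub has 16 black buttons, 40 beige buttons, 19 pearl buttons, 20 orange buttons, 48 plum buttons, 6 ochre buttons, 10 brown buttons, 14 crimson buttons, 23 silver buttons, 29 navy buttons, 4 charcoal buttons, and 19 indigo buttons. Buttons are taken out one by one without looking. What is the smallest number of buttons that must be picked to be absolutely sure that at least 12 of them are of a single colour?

Put each drawn button into a box by colour. The largest draw with every box below 12 takes min(count, 11) from each colour; colours with fewer than 11 contribute all they have.
Σ min(cᵢ, 11) = 11 + 11 + 11 + 11 + 11 + 6 + 10 + 11 + 11 + 11 + 4 + 11 = 119.
Draw number 119 + 1 = 120 must push one box to 12.

120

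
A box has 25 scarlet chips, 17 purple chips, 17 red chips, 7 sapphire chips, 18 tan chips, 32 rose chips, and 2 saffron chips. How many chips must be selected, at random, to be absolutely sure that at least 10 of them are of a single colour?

55

Put each drawn chip into a box by colour. The largest draw with every box below 10 takes min(count, 9) from each colour; colours with fewer than 9 contribute all they have.
Σ min(cᵢ, 9) = 9 + 9 + 9 + 7 + 9 + 9 + 2 = 54.
Draw number 54 + 1 = 55 must push one box to 10.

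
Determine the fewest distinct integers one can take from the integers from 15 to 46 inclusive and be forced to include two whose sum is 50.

23

A set avoiding the sum 50 can contain at most one of each pair {x, 50−x}, plus the 12 elements whose complement lies outside the range or equal to its own complement.
The integers 25, …, 46 (22 of them) are such a set: any two sum to at least 25+26 = 51 > 50.
Pigeonhole: any 23rd integer completes one of the 10 pairs, so 23 choices force a sum of 50.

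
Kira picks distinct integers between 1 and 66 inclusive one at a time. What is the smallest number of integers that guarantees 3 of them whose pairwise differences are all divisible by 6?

13

Integers whose pairwise differences are multiples of 6 are exactly those sharing a remainder mod 6. The 6 residue classes mod 6 are the pigeonholes.
With 12 integers one could put 2 in each residue class and have no class reach 3.
The 13th integer pushes some class to 3, so 6·2 + 1 = 13.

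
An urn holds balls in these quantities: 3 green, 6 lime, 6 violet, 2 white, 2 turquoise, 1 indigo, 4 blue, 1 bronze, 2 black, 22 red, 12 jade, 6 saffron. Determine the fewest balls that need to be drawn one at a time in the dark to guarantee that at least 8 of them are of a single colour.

48

Put each drawn ball into a box by colour. The largest draw with every box below 8 takes min(count, 7) from each colour; colours with fewer than 7 contribute all they have.
Σ min(cᵢ, 7) = 3 + 6 + 6 + 2 + 2 + 1 + 4 + 1 + 2 + 7 + 7 + 6 = 47.
Draw number 47 + 1 = 48 must push one box to 8.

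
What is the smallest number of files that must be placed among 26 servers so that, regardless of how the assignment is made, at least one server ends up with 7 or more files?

157

With 156 files one could put exactly 6 in each of the 26 servers, and no server would reach 7.
By pigeonhole, one more file must land in a server that already has 6, giving it 7.
So 26 × 6 + 1 = 157 files are required.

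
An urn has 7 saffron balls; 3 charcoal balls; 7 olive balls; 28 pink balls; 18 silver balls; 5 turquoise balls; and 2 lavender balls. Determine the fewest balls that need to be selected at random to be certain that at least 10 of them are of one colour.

An adversary could hand out at most 9 balls per colour (5 colours run out sooner): 7 + 3 + 7 + 9 + 9 + 5 + 2 = 42 balls and still no colour has 10.
By the pigeonhole principle, one more ball lands in a colour already at 9, so 43 draws are enough and 42 are not.

43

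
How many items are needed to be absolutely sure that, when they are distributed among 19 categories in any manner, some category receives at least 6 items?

With 95 items one could put exactly 5 in each of the 19 categories, and no category would reach 6.
One more item must land in a category that already has 5, giving it 6.
So 19 × 5 + 1 = 96 items are required.

96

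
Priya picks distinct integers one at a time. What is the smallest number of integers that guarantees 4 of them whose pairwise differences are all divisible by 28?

Integers whose pairwise differences are multiples of 28 are exactly those sharing a remainder mod 28. By the pigeonhole principle, the 28 residue classes mod 28 are the pigeonholes.
With 84 integers one could put 3 in each residue class and have no class reach 4.
The 85th integer pushes some class to 4, so 28·3 + 1 = 85.

85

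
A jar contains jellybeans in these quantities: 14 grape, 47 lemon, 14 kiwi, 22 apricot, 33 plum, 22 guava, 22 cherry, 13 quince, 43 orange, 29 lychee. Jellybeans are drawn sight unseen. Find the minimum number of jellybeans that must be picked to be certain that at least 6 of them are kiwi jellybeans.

251

In the worst case for collecting kiwi jellybeans, every non-kiwi jellybean comes out first.
There are 14 + 47 + 22 + 33 + 22 + 22 + 13 + 43 + 29 = 245 non-kiwi jellybeans altogether.
After those, each further jellybean must be kiwi, so 245 + 6 = 251 draws guarantee 6 kiwi jellybeans.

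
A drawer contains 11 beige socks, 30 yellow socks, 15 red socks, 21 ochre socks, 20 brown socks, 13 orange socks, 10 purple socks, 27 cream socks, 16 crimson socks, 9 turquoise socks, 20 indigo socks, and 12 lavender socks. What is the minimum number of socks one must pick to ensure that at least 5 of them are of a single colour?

Pigeonhole: the 12 colours are the holes; the socks drawn are the pigeons.
To avoid 5 of any one colour, the worst case takes at most 4 of each colour.
That gives 4 + 4 + 4 + 4 + 4 + 4 + 4 + 4 + 4 + 4 + 4 + 4 = 48 socks with no colour reaching 5.
The next sock forces some colour to 5, so 48 + 1 = 49.

49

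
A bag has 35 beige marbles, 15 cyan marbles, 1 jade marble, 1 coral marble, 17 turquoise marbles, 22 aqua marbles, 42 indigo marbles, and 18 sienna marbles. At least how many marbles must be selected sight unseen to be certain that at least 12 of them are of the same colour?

69

An adversary could hand out at most 11 marbles per colour (jade, coral run out sooner): 11 + 11 + 1 + 1 + 11 + 11 + 11 + 11 = 68 marbles and still no colour has 12.
One more marble lands in a colour already at 11, so 69 draws are enough and 68 are not.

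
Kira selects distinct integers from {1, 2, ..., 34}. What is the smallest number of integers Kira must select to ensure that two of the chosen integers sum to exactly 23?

24

A set avoiding the sum 23 can contain at most one of each pair {x, 23−x}, plus the 12 elements whose complement lies outside the range.
The integers 12, …, 34 (23 of them) are such a set: any two sum to at least 12+13 = 25 > 23.
By pigeonhole, any 24th integer completes one of the 11 pairs, so 24 choices force a sum of 23.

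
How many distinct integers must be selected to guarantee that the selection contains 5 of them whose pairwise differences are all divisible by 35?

Integers whose pairwise differences are multiples of 35 are exactly those sharing a remainder mod 35. The 35 residue classes mod 35 are the pigeonholes.
With 140 integers one could put 4 in each residue class and have no class reach 5.
The 141st integer pushes some class to 5, so 35·4 + 1 = 141.

141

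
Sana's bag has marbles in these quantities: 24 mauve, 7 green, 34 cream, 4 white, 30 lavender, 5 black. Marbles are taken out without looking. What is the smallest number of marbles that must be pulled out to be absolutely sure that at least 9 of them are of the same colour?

41

An adversary could hand out at most 8 marbles per colour (green, white, black run out sooner): 8 + 7 + 8 + 4 + 8 + 5 = 40 marbles and still no colour has 9.
By the pigeonhole principle, one more marble lands in a colour already at 8, so 41 draws are enough and 40 are not.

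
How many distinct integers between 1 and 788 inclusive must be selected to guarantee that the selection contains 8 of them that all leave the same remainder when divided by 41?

By the pigeonhole principle, the 41 residue classes mod 41 are the pigeonholes.
With 287 integers one could put 7 in each residue class and have no class reach 8.
The 288th integer pushes some class to 8, so 41·7 + 1 = 288.

288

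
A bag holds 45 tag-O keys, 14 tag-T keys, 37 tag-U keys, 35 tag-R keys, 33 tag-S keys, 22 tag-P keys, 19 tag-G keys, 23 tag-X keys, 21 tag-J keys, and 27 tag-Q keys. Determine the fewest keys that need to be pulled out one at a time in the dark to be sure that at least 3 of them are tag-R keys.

In the worst case for collecting tag-R keys, every non-tag-R key comes out first.
There are 45 + 14 + 37 + 33 + 22 + 19 + 23 + 21 + 27 = 241 non-tag-R keys altogether.
After those, each further key must be tag-R, so 241 + 3 = 244 draws guarantee 3 tag-R keys.

244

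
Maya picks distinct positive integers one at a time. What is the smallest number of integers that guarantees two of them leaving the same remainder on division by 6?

The 6 residue classes mod 6 are the pigeonholes.
With 6 integers one could put 1 in each residue class and have no class reach 2.
The 7th integer pushes some class to 2, so 6·1 + 1 = 7.

7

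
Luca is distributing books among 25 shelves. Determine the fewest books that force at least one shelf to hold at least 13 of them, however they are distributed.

With 300 books one could put exactly 12 in each of the 25 shelves, and no shelf would reach 13.
One more book must land in a shelf that already has 12, giving it 13.
So 25 × 12 + 1 = 301 books are required.

301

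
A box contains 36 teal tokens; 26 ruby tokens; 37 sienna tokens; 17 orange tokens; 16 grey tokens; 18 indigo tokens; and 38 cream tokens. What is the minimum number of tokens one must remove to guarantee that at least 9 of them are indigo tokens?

In the worst case for collecting indigo tokens, every non-indigo token comes out first.
There are 36 + 26 + 37 + 17 + 16 + 38 = 170 non-indigo tokens altogether.
After those, each further token must be indigo, so 170 + 9 = 179 draws guarantee 9 indigo tokens.

179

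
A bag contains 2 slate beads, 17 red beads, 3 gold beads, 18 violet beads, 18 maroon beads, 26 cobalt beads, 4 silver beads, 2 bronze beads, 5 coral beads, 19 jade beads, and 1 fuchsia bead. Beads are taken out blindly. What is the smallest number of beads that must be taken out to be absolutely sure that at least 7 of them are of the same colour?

48

Put each drawn bead into a box by colour. The largest draw with every box below 7 takes min(count, 6) from each colour; colours with fewer than 6 contribute all they have.
Σ min(cᵢ, 6) = 2 + 6 + 3 + 6 + 6 + 6 + 4 + 2 + 5 + 6 + 1 = 47.
Draw number 47 + 1 = 48 must push one box to 7.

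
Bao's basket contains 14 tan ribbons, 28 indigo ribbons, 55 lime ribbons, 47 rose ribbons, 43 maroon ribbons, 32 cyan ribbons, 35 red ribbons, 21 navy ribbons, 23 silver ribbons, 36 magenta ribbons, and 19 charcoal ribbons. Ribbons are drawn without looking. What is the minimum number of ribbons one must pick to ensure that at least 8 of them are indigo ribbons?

In the worst case for collecting indigo ribbons, every non-indigo ribbon comes out first.
There are 14 + 55 + 47 + 43 + 32 + 35 + 21 + 23 + 36 + 19 = 325 non-indigo ribbons altogether.
After those, each further ribbon must be indigo, so 325 + 8 = 333 draws guarantee 8 indigo ribbons.

333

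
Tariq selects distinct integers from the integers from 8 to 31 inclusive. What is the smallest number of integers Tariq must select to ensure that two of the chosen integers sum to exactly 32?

Two chosen integers sum to 32 exactly when both halves of some pair {x, 32−x} with 8 ≤ x ≤ 32−x ≤ 24 are chosen — 8 such pairs.
The remaining 8 elements (those with no distinct partner in range) can never complete a 32-sum, so the worst case takes all of them and one from each pair: 8 + 8 = 16.
The 17th integer has to be the second member of some pair, so 16 + 1 = 17.

17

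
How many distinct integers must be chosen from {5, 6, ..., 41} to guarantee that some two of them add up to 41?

Group the elements by complementary pair {x, 41−x}: {5,36}, {6,35}, {7,34}, …, giving 16 two-element pairs and 5 integers whose partner 41−x falls outside [5,41].
Treating each of those 21 groups as a pigeonhole, one can pick one integer per group — 21 integers — with no two summing to 41.
The 22nd integer lands in an occupied pair, forcing a sum of 41.

22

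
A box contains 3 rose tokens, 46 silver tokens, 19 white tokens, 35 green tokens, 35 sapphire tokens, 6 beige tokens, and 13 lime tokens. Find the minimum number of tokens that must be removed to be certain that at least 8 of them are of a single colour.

45

Pigeonhole: the 7 colours are the holes; the tokens drawn are the pigeons.
To avoid 8 of any one colour, the worst case takes at most 7 of each colour, or every token of a colour that has fewer than 7.
That gives 3 + 7 + 7 + 7 + 7 + 6 + 7 = 44 tokens with no colour reaching 8.
The next token forces some colour to 8, so 44 + 1 = 45.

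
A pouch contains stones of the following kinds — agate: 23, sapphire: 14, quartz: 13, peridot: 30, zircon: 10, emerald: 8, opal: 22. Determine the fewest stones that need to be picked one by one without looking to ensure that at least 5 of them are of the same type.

29

An adversary could hand out at most 4 stones per type: 4 + 4 + 4 + 4 + 4 + 4 + 4 = 28 stones and still no type has 5.
One more stone lands in a type already at 4, so 29 draws are enough and 28 are not.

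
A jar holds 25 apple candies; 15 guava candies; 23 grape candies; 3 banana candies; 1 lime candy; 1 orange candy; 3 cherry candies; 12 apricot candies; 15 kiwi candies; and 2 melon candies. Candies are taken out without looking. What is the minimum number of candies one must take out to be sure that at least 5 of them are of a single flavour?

An adversary could hand out at most 4 candies per flavour (5 flavours run out sooner): 4 + 4 + 4 + 3 + 1 + 1 + 3 + 4 + 4 + 2 = 30 candies and still no flavour has 5.
One more candy lands in a flavour already at 4, so 31 draws are enough and 30 are not.

31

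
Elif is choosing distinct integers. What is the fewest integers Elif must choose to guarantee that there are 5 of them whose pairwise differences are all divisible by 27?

Integers whose pairwise differences are multiples of 27 are exactly those sharing a remainder mod 27. The 27 residue classes mod 27 are the pigeonholes.
With 108 integers one could put 4 in each residue class and have no class reach 5.
The 109th integer pushes some class to 5, so 27·4 + 1 = 109.

109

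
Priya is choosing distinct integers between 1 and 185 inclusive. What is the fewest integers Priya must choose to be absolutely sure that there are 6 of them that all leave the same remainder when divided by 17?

86

Pigeonhole: the 17 residue classes mod 17 are the pigeonholes.
With 85 integers one could put 5 in each residue class and have no class reach 6.
The 86th integer pushes some class to 6, so 17·5 + 1 = 86.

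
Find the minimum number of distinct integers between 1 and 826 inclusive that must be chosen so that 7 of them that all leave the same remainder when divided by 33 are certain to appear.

Pigeonhole: the 33 residue classes mod 33 are the pigeonholes.
With 198 integers one could put 6 in each residue class and have no class reach 7.
The 199th integer pushes some class to 7, so 33·6 + 1 = 199.

199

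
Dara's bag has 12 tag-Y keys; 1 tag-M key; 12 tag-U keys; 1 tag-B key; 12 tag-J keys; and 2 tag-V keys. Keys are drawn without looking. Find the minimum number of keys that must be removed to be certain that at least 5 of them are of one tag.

An adversary could hand out at most 4 keys per tag (tag-M, tag-B, tag-V run out sooner): 4 + 1 + 4 + 1 + 4 + 2 = 16 keys and still no tag has 5.
By pigeonhole, one more key lands in a tag already at 4, so 17 draws are enough and 16 are not.

17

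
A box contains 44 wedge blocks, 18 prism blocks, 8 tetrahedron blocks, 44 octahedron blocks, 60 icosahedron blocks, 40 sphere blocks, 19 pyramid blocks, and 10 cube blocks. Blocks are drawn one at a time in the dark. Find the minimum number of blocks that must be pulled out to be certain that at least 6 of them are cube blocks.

239

In the worst case for collecting cube blocks, every non-cube block comes out first.
There are 44 + 18 + 8 + 44 + 60 + 40 + 19 = 233 non-cube blocks altogether.
After those, each further block must be cube, so 233 + 6 = 239 draws guarantee 6 cube blocks.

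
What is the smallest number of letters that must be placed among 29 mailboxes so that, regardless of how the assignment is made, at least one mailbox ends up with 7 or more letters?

With 174 letters one could put exactly 6 in each of the 29 mailboxes, and no mailbox would reach 7.
One more letter must land in a mailbox that already has 6, giving it 7.
So 29 × 6 + 1 = 175 letters are required.

175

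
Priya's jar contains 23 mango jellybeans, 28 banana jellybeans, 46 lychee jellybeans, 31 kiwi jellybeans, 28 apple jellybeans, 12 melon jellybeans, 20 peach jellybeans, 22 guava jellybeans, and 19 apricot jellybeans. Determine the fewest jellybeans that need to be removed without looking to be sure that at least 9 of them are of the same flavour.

By pigeonhole, put each drawn jellybean into a box by flavour. The largest draw with every box below 9 takes min(count, 8) from each flavour.
Σ min(cᵢ, 8) = 8 + 8 + 8 + 8 + 8 + 8 + 8 + 8 + 8 = 72.
Draw number 72 + 1 = 73 must push one box to 9.

73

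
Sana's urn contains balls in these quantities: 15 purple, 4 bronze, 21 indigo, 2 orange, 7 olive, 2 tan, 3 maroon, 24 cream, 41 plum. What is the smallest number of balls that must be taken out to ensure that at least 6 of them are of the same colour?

An adversary could hand out at most 5 balls per colour (4 colours run out sooner): 5 + 4 + 5 + 2 + 5 + 2 + 3 + 5 + 5 = 36 balls and still no colour has 6.
By the pigeonhole principle, one more ball lands in a colour already at 5, so 37 draws are enough and 36 are not.

37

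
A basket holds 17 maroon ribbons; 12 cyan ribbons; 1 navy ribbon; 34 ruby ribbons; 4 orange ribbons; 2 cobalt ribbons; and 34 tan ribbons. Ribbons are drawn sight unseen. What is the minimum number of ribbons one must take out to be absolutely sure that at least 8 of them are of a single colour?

36

Put each drawn ribbon into a box by colour. The largest draw with every box below 8 takes min(count, 7) from each colour; colours with fewer than 7 contribute all they have.
Σ min(cᵢ, 7) = 7 + 7 + 1 + 7 + 4 + 2 + 7 = 35.
Draw number 35 + 1 = 36 must push one box to 8.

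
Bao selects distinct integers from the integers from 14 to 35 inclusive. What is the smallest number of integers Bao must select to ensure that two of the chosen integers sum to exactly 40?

Group the elements by complementary pair {x, 40−x}: {14,26}, {15,25}, {16,24}, …, giving 6 two-element pairs, the single value 20 (it cannot pair with itself since the integers are distinct), and 9 integers whose partner 40−x falls outside [14,35].
By the pigeonhole principle, treating each of those 16 groups as a pigeonhole, one can pick one integer per group — 16 integers — with no two summing to 40.
The 17th integer lands in an occupied pair, forcing a sum of 40.

17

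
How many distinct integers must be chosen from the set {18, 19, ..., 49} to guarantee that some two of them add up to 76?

22

A set avoiding the sum 76 can contain at most one of each pair {x, 76−x}, plus the 10 elements whose complement lies outside the range or equal to its own complement.
The integers 18, …, 38 (21 of them) are such a set: any two sum to at least 18+19 = 37 and at most 37+38 = 75 < 76.
Pigeonhole: any 22nd integer completes one of the 11 pairs, so 22 choices force a sum of 76.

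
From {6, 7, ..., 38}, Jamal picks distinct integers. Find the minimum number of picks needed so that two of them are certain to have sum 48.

20

Two chosen integers sum to 48 exactly when both halves of some pair {x, 48−x} with 10 ≤ x ≤ 48−x ≤ 38 are chosen — 14 such pairs.
The remaining 5 elements (those with no distinct partner in range) can never complete a 48-sum, so the worst case takes all of them and one from each pair: 5 + 14 = 19.
Pigeonhole: the 20th integer has to be the second member of some pair, so 19 + 1 = 20.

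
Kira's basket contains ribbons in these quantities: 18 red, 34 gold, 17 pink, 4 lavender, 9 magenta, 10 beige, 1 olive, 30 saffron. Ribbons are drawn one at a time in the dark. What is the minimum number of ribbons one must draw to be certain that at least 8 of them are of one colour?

Pigeonhole: the 8 colours are the holes; the ribbons drawn are the pigeons.
To avoid 8 of any one colour, the worst case takes at most 7 of each colour, or every ribbon of a colour that has fewer than 7.
That gives 7 + 7 + 7 + 4 + 7 + 7 + 1 + 7 = 47 ribbons with no colour reaching 8.
The next ribbon forces some colour to 8, so 47 + 1 = 48.

48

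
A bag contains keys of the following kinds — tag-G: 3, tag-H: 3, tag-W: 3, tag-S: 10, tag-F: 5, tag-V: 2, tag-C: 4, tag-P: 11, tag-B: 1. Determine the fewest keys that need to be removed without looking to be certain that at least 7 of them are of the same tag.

34

An adversary could hand out at most 6 keys per tag (7 tags run out sooner): 3 + 3 + 3 + 6 + 5 + 2 + 4 + 6 + 1 = 33 keys and still no tag has 7.
One more key lands in a tag already at 6, so 34 draws are enough and 33 are not.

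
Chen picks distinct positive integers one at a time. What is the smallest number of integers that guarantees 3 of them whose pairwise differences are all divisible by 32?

Integers whose pairwise differences are multiples of 32 are exactly those sharing a remainder mod 32. Pigeonhole: the 32 residue classes mod 32 are the pigeonholes.
With 64 integers one could put 2 in each residue class and have no class reach 3.
The 65th integer pushes some class to 3, so 32·2 + 1 = 65.

65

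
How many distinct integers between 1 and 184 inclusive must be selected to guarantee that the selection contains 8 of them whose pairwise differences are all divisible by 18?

127

Integers whose pairwise differences are multiples of 18 are exactly those sharing a remainder mod 18. The 18 residue classes mod 18 are the pigeonholes.
With 126 integers one could put 7 in each residue class and have no class reach 8.
The 127th integer pushes some class to 8, so 18·7 + 1 = 127.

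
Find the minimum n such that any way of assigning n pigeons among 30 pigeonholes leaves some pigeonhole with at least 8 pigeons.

211

With 210 pigeons one could put exactly 7 in each of the 30 pigeonholes, and no pigeonhole would reach 8.
One more pigeon must land in a pigeonhole that already has 7, giving it 8.
So 30 × 7 + 1 = 211 pigeons are required.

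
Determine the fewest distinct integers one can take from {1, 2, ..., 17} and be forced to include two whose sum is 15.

A set avoiding the sum 15 can contain at most one of each pair {x, 15−x}, plus the 3 elements whose complement lies outside the range.
The integers 8, …, 17 (10 of them) are such a set: any two sum to at least 8+9 = 17 > 15.
Any 11th integer completes one of the 7 pairs, so 11 choices force a sum of 15.

11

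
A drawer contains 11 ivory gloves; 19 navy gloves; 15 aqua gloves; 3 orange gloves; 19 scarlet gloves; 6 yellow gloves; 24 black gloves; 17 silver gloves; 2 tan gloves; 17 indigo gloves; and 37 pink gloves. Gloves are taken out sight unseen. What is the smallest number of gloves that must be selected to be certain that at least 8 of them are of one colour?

Put each drawn glove into a box by colour. The largest draw with every box below 8 takes min(count, 7) from each colour; colours with fewer than 7 contribute all they have.
Σ min(cᵢ, 7) = 7 + 7 + 7 + 3 + 7 + 6 + 7 + 7 + 2 + 7 + 7 = 67.
Draw number 67 + 1 = 68 must push one box to 8.

68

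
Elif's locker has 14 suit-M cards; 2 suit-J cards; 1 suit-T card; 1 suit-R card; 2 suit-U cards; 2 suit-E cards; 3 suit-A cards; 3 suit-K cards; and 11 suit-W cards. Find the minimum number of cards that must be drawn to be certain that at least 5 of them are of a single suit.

23

An adversary could hand out at most 4 cards per suit (7 suits run out sooner): 4 + 2 + 1 + 1 + 2 + 2 + 3 + 3 + 4 = 22 cards and still no suit has 5.
One more card lands in a suit already at 4, so 23 draws are enough and 22 are not.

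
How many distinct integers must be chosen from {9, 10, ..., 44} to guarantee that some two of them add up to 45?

23

Group the elements by complementary pair {x, 45−x}: {9,36}, {10,35}, {11,34}, …, giving 14 two-element pairs and 8 integers whose partner 45−x falls outside [9,44].
Pigeonhole: treating each of those 22 groups as a pigeonhole, one can pick one integer per group — 22 integers — with no two summing to 45.
The 23rd integer lands in an occupied pair, forcing a sum of 45.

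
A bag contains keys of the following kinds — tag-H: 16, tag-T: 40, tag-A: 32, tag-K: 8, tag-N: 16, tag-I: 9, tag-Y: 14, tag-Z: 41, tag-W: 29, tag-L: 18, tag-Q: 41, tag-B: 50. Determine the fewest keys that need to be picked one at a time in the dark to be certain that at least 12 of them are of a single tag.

An adversary could hand out at most 11 keys per tag (tag-K, tag-I run out sooner): 11 + 11 + 11 + 8 + 11 + 9 + 11 + 11 + 11 + 11 + 11 + 11 = 127 keys and still no tag has 12.
By pigeonhole, one more key lands in a tag already at 11, so 128 draws are enough and 127 are not.

128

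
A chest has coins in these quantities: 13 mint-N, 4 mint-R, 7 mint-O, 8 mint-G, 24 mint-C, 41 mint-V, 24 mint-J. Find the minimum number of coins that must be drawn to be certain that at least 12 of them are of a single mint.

64

By pigeonhole, the 7 mints are the holes; the coins drawn are the pigeons.
To avoid 12 of any one mint, the worst case takes at most 11 of each mint, or every coin of a mint that has fewer than 11.
That gives 11 + 4 + 7 + 8 + 11 + 11 + 11 = 63 coins with no mint reaching 12.
The next coin forces some mint to 12, so 63 + 1 = 64.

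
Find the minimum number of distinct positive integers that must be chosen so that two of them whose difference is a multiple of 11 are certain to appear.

12

Integers whose pairwise differences are multiples of 11 are exactly those sharing a remainder mod 11. By pigeonhole, the 11 residue classes mod 11 are the pigeonholes.
With 11 integers one could put 1 in each residue class and have no class reach 2.
The 12th integer pushes some class to 2, so 11·1 + 1 = 12.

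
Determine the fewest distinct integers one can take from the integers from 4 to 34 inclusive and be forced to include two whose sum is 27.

22

Group the elements by complementary pair {x, 27−x}: {4,23}, {5,22}, {6,21}, …, giving 10 two-element pairs and 11 integers whose partner 27−x falls outside [4,34].
Pigeonhole: treating each of those 21 groups as a pigeonhole, one can pick one integer per group — 21 integers — with no two summing to 27.
The 22nd integer lands in an occupied pair, forcing a sum of 27.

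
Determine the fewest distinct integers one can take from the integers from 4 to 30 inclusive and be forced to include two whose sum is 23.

A set avoiding the sum 23 can contain at most one of each pair {x, 23−x}, plus the 11 elements whose complement lies outside the range.
The integers 12, …, 30 (19 of them) are such a set: any two sum to at least 12+13 = 25 > 23.
Any 20th integer completes one of the 8 pairs, so 20 choices force a sum of 23.

20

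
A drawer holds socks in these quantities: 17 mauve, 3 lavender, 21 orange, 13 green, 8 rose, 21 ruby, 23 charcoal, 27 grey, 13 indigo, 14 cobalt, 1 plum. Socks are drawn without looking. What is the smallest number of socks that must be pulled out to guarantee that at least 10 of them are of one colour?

85

Put each drawn sock into a box by colour. The largest draw with every box below 10 takes min(count, 9) from each colour; colours with fewer than 9 contribute all they have.
Σ min(cᵢ, 9) = 9 + 3 + 9 + 9 + 8 + 9 + 9 + 9 + 9 + 9 + 1 = 84.
Draw number 84 + 1 = 85 must push one box to 10.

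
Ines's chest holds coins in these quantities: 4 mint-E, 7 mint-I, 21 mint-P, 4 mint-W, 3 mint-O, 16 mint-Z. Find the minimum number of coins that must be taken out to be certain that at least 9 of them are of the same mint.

35

The 6 mints are the holes; the coins drawn are the pigeons.
To avoid 9 of any one mint, the worst case takes at most 8 of each mint, or every coin of a mint that has fewer than 8.
That gives 4 + 7 + 8 + 4 + 3 + 8 = 34 coins with no mint reaching 9.
The next coin forces some mint to 9, so 34 + 1 = 35.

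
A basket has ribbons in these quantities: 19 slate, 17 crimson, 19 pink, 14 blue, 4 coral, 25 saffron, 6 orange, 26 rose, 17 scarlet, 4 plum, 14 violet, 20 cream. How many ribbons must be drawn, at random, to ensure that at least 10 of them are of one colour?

96

Pigeonhole: put each drawn ribbon into a box by colour. The largest draw with every box below 10 takes min(count, 9) from each colour; colours with fewer than 9 contribute all they have.
Σ min(cᵢ, 9) = 9 + 9 + 9 + 9 + 4 + 9 + 6 + 9 + 9 + 4 + 9 + 9 = 95.
Draw number 95 + 1 = 96 must push one box to 10.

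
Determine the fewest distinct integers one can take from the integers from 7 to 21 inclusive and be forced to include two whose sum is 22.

Two chosen integers sum to 22 exactly when both halves of some pair {x, 22−x} with 7 ≤ x ≤ 22−x ≤ 15 are chosen — 4 such pairs.
The remaining 7 elements (those with no distinct partner in range) can never complete a 22-sum, so the worst case takes all of them and one from each pair: 7 + 4 = 11.
By the pigeonhole principle, the 12th integer has to be the second member of some pair, so 11 + 1 = 12.

12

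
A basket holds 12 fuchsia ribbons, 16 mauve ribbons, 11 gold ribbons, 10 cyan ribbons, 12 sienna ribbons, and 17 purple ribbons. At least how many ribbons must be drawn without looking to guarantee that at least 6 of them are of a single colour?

By pigeonhole, put each drawn ribbon into a box by colour. The largest draw with every box below 6 takes min(count, 5) from each colour.
Σ min(cᵢ, 5) = 5 + 5 + 5 + 5 + 5 + 5 = 30.
Draw number 30 + 1 = 31 must push one box to 6.

31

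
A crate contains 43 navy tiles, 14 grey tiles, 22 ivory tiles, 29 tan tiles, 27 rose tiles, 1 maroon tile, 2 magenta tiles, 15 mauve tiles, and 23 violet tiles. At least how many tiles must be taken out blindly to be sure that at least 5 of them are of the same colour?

By pigeonhole, the 9 colours are the holes; the tiles drawn are the pigeons.
To avoid 5 of any one colour, the worst case takes at most 4 of each colour, or every tile of a colour that has fewer than 4.
That gives 4 + 4 + 4 + 4 + 4 + 1 + 2 + 4 + 4 = 31 tiles with no colour reaching 5.
The next tile forces some colour to 5, so 31 + 1 = 32.

32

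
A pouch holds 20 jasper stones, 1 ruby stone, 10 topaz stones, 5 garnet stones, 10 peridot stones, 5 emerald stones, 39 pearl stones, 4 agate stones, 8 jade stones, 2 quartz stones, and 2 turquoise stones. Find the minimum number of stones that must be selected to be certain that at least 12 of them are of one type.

70

An adversary could hand out at most 11 stones per type (9 types run out sooner): 11 + 1 + 10 + 5 + 10 + 5 + 11 + 4 + 8 + 2 + 2 = 69 stones and still no type has 12.
By pigeonhole, one more stone lands in a type already at 11, so 70 draws are enough and 69 are not.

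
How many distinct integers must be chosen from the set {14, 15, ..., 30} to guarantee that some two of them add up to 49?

12

Two chosen integers sum to 49 exactly when both halves of some pair {x, 49−x} with 19 ≤ x ≤ 49−x ≤ 30 are chosen — 6 such pairs.
The remaining 5 elements (those with no distinct partner in range) can never complete a 49-sum, so the worst case takes all of them and one from each pair: 5 + 6 = 11.
By pigeonhole, the 12th integer has to be the second member of some pair, so 11 + 1 = 12.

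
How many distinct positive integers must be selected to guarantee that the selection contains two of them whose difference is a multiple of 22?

23

Integers whose pairwise differences are multiples of 22 are exactly those sharing a remainder mod 22. Pigeonhole: the 22 residue classes mod 22 are the pigeonholes.
With 22 integers one could put 1 in each residue class and have no class reach 2.
The 23rd integer pushes some class to 2, so 22·1 + 1 = 23.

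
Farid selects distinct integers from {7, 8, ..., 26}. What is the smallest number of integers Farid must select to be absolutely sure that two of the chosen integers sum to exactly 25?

Two chosen integers sum to 25 exactly when both halves of some pair {x, 25−x} with 7 ≤ x ≤ 25−x ≤ 18 are chosen — 6 such pairs.
The remaining 8 elements (those with no distinct partner in range) can never complete a 25-sum, so the worst case takes all of them and one from each pair: 8 + 6 = 14.
Pigeonhole: the 15th integer has to be the second member of some pair, so 14 + 1 = 15.

15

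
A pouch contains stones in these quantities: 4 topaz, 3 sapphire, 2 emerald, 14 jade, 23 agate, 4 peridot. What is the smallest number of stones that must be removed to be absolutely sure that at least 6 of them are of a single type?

24

An adversary could hand out at most 5 stones per type (4 types run out sooner): 4 + 3 + 2 + 5 + 5 + 4 = 23 stones and still no type has 6.
By pigeonhole, one more stone lands in a type already at 5, so 24 draws are enough and 23 are not.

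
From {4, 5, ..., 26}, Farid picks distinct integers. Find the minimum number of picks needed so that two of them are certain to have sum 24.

16

Group the elements by complementary pair {x, 24−x}: {4,20}, {5,19}, {6,18}, …, giving 8 two-element pairs, the single value 12 (it cannot pair with itself since the integers are distinct), and 6 integers whose partner 24−x falls outside [4,26].
Pigeonhole: treating each of those 15 groups as a pigeonhole, one can pick one integer per group — 15 integers — with no two summing to 24.
The 16th integer lands in an occupied pair, forcing a sum of 24.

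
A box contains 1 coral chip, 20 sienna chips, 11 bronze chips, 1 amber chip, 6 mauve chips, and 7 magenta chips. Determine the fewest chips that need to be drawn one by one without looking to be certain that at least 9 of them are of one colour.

32

By the pigeonhole principle, the 6 colours are the holes; the chips drawn are the pigeons.
To avoid 9 of any one colour, the worst case takes at most 8 of each colour, or every chip of a colour that has fewer than 8.
That gives 1 + 8 + 8 + 1 + 6 + 7 = 31 chips with no colour reaching 9.
The next chip forces some colour to 9, so 31 + 1 = 32.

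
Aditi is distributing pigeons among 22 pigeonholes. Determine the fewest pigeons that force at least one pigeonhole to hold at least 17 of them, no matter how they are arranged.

353

With 352 pigeons one could put exactly 16 in each of the 22 pigeonholes, and no pigeonhole would reach 17.
By pigeonhole, one more pigeon must land in a pigeonhole that already has 16, giving it 17.
So 22 × 16 + 1 = 353 pigeons are required.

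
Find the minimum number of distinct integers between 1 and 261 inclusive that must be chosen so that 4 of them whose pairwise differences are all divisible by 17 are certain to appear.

52

Integers whose pairwise differences are multiples of 17 are exactly those sharing a remainder mod 17. By the pigeonhole principle, the 17 residue classes mod 17 are the pigeonholes.
With 51 integers one could put 3 in each residue class and have no class reach 4.
The 52nd integer pushes some class to 4, so 17·3 + 1 = 52.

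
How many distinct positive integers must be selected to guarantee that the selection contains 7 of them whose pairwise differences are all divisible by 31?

187

Integers whose pairwise differences are multiples of 31 are exactly those sharing a remainder mod 31. By the pigeonhole principle, the 31 residue classes mod 31 are the pigeonholes.
With 186 integers one could put 6 in each residue class and have no class reach 7.
The 187th integer pushes some class to 7, so 31·6 + 1 = 187.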